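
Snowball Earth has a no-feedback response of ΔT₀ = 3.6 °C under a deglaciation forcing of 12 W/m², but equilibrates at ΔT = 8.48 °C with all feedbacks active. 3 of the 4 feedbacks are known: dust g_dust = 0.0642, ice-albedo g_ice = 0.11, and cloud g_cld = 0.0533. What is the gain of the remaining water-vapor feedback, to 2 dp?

Amplification A = ΔT/ΔT₀ = 8.48/3.6 = 2.356.
Total gain g = 1 − 1/A = 1 − 1/2.356 = 0.5756.
Known gains sum to 0.0642 + 0.11 + 0.0533 = 0.2275.
g_wv = 0.5756 − 0.2275 = 0.35.

0.35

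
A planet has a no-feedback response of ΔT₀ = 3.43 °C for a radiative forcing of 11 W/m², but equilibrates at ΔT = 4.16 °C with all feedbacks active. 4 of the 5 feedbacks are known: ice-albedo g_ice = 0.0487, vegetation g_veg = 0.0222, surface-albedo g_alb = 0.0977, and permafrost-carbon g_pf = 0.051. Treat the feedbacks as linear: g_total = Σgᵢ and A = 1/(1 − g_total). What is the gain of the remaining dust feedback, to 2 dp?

Amplification A = ΔT/ΔT₀ = 4.16/3.43 = 1.213.
Total gain g = 1 − 1/A = 1 − 1/1.213 = 0.1756.
Known gains sum to 0.0487 + 0.0222 + 0.0977 + 0.051 = 0.2196.
g_dust = 0.1756 − 0.2196 = -0.04.

-0.04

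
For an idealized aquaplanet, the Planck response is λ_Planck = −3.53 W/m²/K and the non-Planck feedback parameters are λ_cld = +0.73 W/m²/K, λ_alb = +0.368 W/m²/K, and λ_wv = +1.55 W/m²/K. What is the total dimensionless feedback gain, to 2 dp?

Convert to gains: g_cld = 0.73/3.53 = 0.2068; g_alb = 0.368/3.53 = 0.1042; g_wv = 1.55/3.53 = 0.4391.
Total gain g = 0.7501.

0.75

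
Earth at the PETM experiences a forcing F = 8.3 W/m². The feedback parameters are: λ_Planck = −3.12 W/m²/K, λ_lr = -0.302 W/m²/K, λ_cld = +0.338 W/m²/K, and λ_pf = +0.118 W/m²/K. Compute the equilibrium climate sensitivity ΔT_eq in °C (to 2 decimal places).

2.80 °C

Net feedback parameter λ = (−3.12) + (-0.302) + (+0.338) + (+0.118) = -2.966 W/m²/K.
ΔT = −F/λ = −8.3/(-2.966) = 2.80 °C.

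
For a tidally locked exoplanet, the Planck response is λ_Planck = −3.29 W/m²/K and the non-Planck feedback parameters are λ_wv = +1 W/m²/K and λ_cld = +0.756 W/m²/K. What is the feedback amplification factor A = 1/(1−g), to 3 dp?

2.145

Convert to gains: g_wv = 1/3.29 = 0.304; g_cld = 0.756/3.29 = 0.2298.
Total gain g = 0.5338.
A = 1/(1 − 0.5338) = 2.145.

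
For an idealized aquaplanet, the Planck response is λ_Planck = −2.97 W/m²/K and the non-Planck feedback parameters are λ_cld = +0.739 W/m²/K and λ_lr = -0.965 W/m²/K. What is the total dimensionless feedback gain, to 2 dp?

-0.08

Convert to gains: g_cld = 0.739/2.97 = 0.2488; g_lr = -0.965/2.97 = -0.3249.
Total gain g = -0.0761.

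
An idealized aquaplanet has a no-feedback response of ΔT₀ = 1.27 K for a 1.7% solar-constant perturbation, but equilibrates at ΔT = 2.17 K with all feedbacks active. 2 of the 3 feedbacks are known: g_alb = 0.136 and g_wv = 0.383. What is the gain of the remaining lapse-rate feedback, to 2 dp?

Amplification A = ΔT/ΔT₀ = 2.17/1.27 = 1.709.
Total gain g = 1 − 1/A = 1 − 1/1.709 = 0.4149.
Known gains sum to 0.136 + 0.383 = 0.519.
g_lr = 0.4149 − 0.519 = -0.10.

-0.10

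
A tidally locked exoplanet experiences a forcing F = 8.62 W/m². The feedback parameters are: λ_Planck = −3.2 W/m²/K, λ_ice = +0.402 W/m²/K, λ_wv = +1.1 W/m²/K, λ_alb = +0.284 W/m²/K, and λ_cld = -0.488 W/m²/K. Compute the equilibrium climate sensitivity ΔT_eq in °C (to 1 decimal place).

4.5 °C

Net feedback parameter λ = (−3.2) + (+0.402) + (+1.1) + (+0.284) + (-0.488) = -1.902 W/m²/K.
ΔT = −F/λ = −8.62/(-1.902) = 4.5 °C.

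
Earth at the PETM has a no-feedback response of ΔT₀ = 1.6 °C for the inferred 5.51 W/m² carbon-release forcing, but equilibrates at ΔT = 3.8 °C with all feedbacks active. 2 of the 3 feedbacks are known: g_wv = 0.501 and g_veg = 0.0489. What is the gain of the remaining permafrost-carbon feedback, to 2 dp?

Amplification A = ΔT/ΔT₀ = 3.8/1.6 = 2.375.
Total gain g = 1 − 1/A = 1 − 1/2.375 = 0.5789.
Known gains sum to 0.501 + 0.0489 = 0.5499.
g_pf = 0.5789 − 0.5499 = 0.03.

0.03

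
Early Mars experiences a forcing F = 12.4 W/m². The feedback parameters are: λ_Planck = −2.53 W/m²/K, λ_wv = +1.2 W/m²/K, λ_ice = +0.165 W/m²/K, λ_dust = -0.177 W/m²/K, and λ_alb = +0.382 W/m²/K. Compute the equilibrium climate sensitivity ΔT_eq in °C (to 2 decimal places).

12.92 °C

Net feedback parameter λ = (−2.53) + (+1.2) + (+0.165) + (-0.177) + (+0.382) = -0.96 W/m²/K.
ΔT = −F/λ = −12.4/(-0.96) = 12.92 °C.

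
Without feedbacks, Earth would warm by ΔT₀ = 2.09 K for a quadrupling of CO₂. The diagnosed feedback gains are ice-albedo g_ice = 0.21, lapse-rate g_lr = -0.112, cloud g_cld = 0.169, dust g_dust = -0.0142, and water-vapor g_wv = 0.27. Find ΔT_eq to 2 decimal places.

Total gain g = 0.21 − 0.112 + 0.169 − 0.0142 + 0.27 = 0.5228.
Amplification A = 1/(1 − 0.5228) = 2.096.
ΔT = 2.09 × 2.096 = 4.38 K.

4.38 K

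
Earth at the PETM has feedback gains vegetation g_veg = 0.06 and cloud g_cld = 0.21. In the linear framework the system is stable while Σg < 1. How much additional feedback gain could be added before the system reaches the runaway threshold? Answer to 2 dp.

0.73

Current total gain = 0.06 + 0.21 = 0.27.
Margin to runaway = 1 − 0.27 = 0.73.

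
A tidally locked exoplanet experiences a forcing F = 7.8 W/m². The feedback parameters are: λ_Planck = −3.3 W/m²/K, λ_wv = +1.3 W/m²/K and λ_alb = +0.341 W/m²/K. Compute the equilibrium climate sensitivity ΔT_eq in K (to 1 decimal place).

4.7 K

Net feedback parameter λ = (−3.3) + (+1.3) + (+0.341) = -1.659 W/m²/K.
ΔT = −F/λ = −7.8/(-1.659) = 4.7 K.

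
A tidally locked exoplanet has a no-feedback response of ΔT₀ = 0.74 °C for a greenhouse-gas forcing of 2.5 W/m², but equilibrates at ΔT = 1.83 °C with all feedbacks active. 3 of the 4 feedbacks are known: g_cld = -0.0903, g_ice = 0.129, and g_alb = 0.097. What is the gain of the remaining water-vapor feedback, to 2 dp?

0.46

Amplification A = ΔT/ΔT₀ = 1.83/0.74 = 2.473.
Total gain g = 1 − 1/A = 1 − 1/2.473 = 0.5956.
Known gains sum to -0.0903 + 0.129 + 0.097 = 0.1357.
g_wv = 0.5956 − 0.1357 = 0.46.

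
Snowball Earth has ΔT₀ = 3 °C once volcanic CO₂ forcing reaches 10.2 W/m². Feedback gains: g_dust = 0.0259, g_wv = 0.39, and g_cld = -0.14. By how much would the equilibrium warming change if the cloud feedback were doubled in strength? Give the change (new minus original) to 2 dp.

-0.67 °C

Original: g = 0.2759, ΔT = 3/(1−0.2759) = 4.1431 °C.
With doubled cloud: g' = 0.1359, ΔT' = 3/(1−0.1359) = 3.4718 °C.
Change = 3.4718 − 4.1431 = -0.67 °C.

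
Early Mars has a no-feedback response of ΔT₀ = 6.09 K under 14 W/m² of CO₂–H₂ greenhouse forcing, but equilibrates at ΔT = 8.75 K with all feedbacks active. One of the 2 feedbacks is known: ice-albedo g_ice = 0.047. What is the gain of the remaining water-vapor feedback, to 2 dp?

Amplification A = ΔT/ΔT₀ = 8.75/6.09 = 1.437.
Total gain g = 1 − 1/A = 1 − 1/1.437 = 0.3041.
The known gain is 0.047.
g_wv = 0.3041 − 0.047 = 0.26.

0.26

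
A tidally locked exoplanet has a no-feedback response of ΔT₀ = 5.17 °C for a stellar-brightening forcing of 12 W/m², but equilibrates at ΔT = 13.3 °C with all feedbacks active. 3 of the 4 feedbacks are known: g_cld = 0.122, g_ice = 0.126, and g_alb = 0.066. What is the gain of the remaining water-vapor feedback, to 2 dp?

Amplification A = ΔT/ΔT₀ = 13.3/5.17 = 2.573.
Total gain g = 1 − 1/A = 1 − 1/2.573 = 0.6113.
Known gains sum to 0.122 + 0.126 + 0.066 = 0.314.
g_wv = 0.6113 − 0.314 = 0.30.

0.30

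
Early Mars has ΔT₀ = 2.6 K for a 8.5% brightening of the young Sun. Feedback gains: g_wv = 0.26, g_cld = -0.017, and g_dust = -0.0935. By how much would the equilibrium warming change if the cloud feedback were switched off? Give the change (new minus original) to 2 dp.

0.06 K

Original: g = 0.1495, ΔT = 2.6/(1−0.1495) = 3.0570 K.
Without cloud: g' = 0.1665, ΔT' = 2.6/(1−0.1665) = 3.1194 K.
Change = 3.1194 − 3.0570 = 0.06 K.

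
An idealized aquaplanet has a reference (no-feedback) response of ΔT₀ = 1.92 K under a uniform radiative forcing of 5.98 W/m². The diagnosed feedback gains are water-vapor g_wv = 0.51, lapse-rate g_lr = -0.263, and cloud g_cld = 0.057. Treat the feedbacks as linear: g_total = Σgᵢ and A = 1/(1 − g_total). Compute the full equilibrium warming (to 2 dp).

2.76 K

Total gain g = 0.51 − 0.263 + 0.057 = 0.304.
Amplification A = 1/(1 − 0.304) = 1.437.
ΔT = 1.92 × 1.437 = 2.76 K.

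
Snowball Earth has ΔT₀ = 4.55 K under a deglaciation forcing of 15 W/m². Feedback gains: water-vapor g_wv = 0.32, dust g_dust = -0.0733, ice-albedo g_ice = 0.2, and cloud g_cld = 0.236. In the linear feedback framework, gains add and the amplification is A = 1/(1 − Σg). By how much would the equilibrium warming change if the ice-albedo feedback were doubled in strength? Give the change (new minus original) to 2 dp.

24.45 K

Original: g = 0.6827, ΔT = 4.55/(1−0.6827) = 14.3397 K.
With doubled ice-albedo: g' = 0.8827, ΔT' = 4.55/(1−0.8827) = 38.7894 K.
Change = 38.7894 − 14.3397 = 24.45 K.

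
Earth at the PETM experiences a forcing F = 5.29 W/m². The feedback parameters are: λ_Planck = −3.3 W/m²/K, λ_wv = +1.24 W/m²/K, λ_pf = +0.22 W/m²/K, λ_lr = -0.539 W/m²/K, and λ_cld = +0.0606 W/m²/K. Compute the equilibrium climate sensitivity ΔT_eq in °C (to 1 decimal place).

Net feedback parameter λ = (−3.3) + (+1.24) + (+0.22) + (-0.539) + (+0.0606) = -2.3184 W/m²/K.
ΔT = −F/λ = −5.29/(-2.3184) = 2.3 °C.

2.3 °C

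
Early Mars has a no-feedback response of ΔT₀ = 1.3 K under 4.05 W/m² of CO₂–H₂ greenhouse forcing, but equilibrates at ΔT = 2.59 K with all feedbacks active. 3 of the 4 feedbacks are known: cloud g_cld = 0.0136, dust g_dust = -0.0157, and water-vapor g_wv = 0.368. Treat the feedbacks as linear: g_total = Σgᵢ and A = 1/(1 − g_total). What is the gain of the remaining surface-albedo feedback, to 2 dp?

Amplification A = ΔT/ΔT₀ = 2.59/1.3 = 1.992.
Total gain g = 1 − 1/A = 1 − 1/1.992 = 0.498.
Known gains sum to 0.0136 − 0.0157 + 0.368 = 0.3659.
g_alb = 0.498 − 0.3659 = 0.13.

0.13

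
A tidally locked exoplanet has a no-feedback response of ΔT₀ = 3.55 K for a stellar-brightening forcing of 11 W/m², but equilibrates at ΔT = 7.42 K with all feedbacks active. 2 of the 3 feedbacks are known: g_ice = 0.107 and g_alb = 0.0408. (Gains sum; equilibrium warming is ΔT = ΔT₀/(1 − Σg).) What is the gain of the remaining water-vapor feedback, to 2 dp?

0.37

Amplification A = ΔT/ΔT₀ = 7.42/3.55 = 2.09.
Total gain g = 1 − 1/A = 1 − 1/2.09 = 0.5215.
Known gains sum to 0.107 + 0.0408 = 0.1478.
g_wv = 0.5215 − 0.1478 = 0.37.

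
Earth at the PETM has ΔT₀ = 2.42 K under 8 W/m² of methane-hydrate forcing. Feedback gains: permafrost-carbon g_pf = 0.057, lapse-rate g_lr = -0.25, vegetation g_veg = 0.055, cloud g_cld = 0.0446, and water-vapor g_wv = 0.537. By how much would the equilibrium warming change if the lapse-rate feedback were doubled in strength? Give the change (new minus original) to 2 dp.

Original: g = 0.4436, ΔT = 2.42/(1−0.4436) = 4.3494 K.
With doubled lapse-rate: g' = 0.1936, ΔT' = 2.42/(1−0.1936) = 3.0010 K.
Change = 3.0010 − 4.3494 = -1.35 K.

-1.35 K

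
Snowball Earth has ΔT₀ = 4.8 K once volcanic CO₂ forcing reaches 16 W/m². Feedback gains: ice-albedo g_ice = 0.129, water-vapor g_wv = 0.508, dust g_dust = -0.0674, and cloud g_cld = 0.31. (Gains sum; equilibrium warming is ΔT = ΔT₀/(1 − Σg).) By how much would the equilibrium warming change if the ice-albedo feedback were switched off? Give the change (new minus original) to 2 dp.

Original: g = 0.8796, ΔT = 4.8/(1−0.8796) = 39.8671 K.
Without ice-albedo: g' = 0.7506, ΔT' = 4.8/(1−0.7506) = 19.2462 K.
Change = 19.2462 − 39.8671 = -20.62 K.

-20.62 K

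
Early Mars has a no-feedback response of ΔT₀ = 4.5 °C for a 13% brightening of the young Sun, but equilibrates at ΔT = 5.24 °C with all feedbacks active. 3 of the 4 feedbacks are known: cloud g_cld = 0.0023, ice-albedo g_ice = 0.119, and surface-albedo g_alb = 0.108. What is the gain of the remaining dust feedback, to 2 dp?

Amplification A = ΔT/ΔT₀ = 5.24/4.5 = 1.164.
Total gain g = 1 − 1/A = 1 − 1/1.164 = 0.1409.
Known gains sum to 0.0023 + 0.119 + 0.108 = 0.2293.
g_dust = 0.1409 − 0.2293 = -0.09.

-0.09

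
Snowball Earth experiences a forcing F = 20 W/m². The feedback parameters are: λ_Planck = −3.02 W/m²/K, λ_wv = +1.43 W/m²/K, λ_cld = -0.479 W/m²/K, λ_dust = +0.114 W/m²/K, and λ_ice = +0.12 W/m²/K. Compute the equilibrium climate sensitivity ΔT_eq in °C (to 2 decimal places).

Net feedback parameter λ = (−3.02) + (+1.43) + (-0.479) + (+0.114) + (+0.12) = -1.835 W/m²/K.
ΔT = −F/λ = −20/(-1.835) = 10.90 °C.

10.90 °C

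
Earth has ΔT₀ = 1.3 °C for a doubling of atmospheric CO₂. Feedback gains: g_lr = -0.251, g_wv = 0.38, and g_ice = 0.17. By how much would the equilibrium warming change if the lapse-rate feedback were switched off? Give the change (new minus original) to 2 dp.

Original: g = 0.299, ΔT = 1.3/(1−0.299) = 1.8545 °C.
Without lapse-rate: g' = 0.55, ΔT' = 1.3/(1−0.55) = 2.8889 °C.
Change = 2.8889 − 1.8545 = 1.03 °C.

1.03 °C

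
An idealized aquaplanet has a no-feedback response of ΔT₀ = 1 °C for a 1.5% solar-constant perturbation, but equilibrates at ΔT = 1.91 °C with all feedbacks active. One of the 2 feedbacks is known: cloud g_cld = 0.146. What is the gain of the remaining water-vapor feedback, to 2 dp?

0.33

Amplification A = ΔT/ΔT₀ = 1.91/1 = 1.91.
Total gain g = 1 − 1/A = 1 − 1/1.91 = 0.4764.
The known gain is 0.146.
g_wv = 0.4764 − 0.146 = 0.33.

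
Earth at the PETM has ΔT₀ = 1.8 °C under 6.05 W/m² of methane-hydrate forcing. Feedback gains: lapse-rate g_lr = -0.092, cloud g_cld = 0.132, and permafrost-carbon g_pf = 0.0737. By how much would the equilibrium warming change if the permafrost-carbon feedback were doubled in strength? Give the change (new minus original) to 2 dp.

Original: g = 0.1137, ΔT = 1.8/(1−0.1137) = 2.0309 °C.
With doubled permafrost-carbon: g' = 0.1874, ΔT' = 1.8/(1−0.1874) = 2.2151 °C.
Change = 2.2151 − 2.0309 = 0.18 °C.

0.18 °C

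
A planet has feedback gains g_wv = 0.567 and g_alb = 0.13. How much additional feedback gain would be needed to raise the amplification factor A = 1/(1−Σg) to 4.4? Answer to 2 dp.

Current total gain = 0.697.
Target gain for A = 4.4: g* = 1 − 1/4.4 = 0.7727.
Additional gain needed = 0.7727 − 0.697 = 0.08.

0.08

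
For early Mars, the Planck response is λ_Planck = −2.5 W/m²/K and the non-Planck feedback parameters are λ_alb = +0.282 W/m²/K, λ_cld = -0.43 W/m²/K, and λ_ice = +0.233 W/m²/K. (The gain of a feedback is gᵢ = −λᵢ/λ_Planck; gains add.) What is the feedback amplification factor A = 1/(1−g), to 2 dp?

Convert to gains: g_alb = 0.282/2.5 = 0.1128; g_cld = -0.43/2.5 = -0.172; g_ice = 0.233/2.5 = 0.0932.
Total gain g = 0.034.
A = 1/(1 − 0.034) = 1.04.

1.04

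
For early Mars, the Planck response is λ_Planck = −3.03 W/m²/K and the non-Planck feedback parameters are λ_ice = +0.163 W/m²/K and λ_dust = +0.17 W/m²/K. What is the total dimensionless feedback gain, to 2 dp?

Convert to gains: g_ice = 0.163/3.03 = 0.0538; g_dust = 0.17/3.03 = 0.05611.
Total gain g = 0.10991.

0.11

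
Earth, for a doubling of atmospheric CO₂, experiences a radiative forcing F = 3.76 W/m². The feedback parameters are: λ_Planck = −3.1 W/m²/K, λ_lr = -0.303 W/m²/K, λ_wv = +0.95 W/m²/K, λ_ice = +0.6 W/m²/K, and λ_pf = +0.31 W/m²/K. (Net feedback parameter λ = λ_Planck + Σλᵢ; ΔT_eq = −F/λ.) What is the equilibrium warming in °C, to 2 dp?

Net feedback parameter λ = (−3.1) + (-0.303) + (+0.95) + (+0.6) + (+0.31) = -1.543 W/m²/K.
ΔT = −F/λ = −3.76/(-1.543) = 2.44 °C.

2.44 °C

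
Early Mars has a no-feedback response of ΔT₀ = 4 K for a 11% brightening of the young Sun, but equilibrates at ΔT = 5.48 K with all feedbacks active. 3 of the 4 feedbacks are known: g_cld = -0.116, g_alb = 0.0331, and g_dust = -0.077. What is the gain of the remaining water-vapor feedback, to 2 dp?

0.43

Amplification A = ΔT/ΔT₀ = 5.48/4 = 1.37.
Total gain g = 1 − 1/A = 1 − 1/1.37 = 0.2701.
Known gains sum to -0.116 + 0.0331 − 0.077 = -0.1599.
g_wv = 0.2701 + 0.1599 = 0.43.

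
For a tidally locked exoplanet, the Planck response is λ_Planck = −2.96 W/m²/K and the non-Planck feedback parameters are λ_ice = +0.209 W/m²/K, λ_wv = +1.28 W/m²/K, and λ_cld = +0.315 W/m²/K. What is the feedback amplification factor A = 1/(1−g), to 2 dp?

2.56

Convert to gains: g_ice = 0.209/2.96 = 0.07061; g_wv = 1.28/2.96 = 0.4324; g_cld = 0.315/2.96 = 0.1064.
Total gain g = 0.60941.
A = 1/(1 − 0.60941) = 2.56.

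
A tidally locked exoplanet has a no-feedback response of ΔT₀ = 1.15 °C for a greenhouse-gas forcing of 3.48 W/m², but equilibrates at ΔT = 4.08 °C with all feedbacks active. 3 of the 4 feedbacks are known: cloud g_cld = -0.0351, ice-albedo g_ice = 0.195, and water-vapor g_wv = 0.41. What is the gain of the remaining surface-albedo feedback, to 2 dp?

Amplification A = ΔT/ΔT₀ = 4.08/1.15 = 3.548.
Total gain g = 1 − 1/A = 1 − 1/3.548 = 0.7182.
Known gains sum to -0.0351 + 0.195 + 0.41 = 0.5699.
g_alb = 0.7182 − 0.5699 = 0.15.

0.15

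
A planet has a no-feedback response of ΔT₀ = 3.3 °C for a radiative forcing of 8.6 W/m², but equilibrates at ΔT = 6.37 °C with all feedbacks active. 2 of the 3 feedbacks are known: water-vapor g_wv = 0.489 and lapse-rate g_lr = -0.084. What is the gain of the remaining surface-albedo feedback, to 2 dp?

0.08

Amplification A = ΔT/ΔT₀ = 6.37/3.3 = 1.93.
Total gain g = 1 − 1/A = 1 − 1/1.93 = 0.4819.
Known gains sum to 0.489 − 0.084 = 0.405.
g_alb = 0.4819 − 0.405 = 0.08.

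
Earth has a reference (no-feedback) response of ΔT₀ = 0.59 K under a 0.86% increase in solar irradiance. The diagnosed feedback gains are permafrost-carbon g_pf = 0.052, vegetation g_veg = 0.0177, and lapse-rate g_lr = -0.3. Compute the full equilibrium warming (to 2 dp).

Total gain g = 0.052 + 0.0177 − 0.3 = -0.2303.
Amplification A = 1/(1 + 0.2303) = 0.8128.
ΔT = 0.59 × 0.8128 = 0.48 K.

0.48 K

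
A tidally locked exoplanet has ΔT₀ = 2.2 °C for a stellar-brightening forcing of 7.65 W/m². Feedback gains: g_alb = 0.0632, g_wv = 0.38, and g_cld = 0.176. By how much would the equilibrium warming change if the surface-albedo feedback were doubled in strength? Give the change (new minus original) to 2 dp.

Original: g = 0.6192, ΔT = 2.2/(1−0.6192) = 5.7773 °C.
With doubled surface-albedo: g' = 0.6824, ΔT' = 2.2/(1−0.6824) = 6.9270 °C.
Change = 6.9270 − 5.7773 = 1.15 °C.

1.15 °C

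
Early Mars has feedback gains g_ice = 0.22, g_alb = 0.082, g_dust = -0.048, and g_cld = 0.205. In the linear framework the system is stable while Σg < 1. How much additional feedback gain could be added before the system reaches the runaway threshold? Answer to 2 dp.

0.54

Current total gain = 0.22 + 0.082 − 0.048 + 0.205 = 0.459.
Margin to runaway = 1 − 0.459 = 0.54.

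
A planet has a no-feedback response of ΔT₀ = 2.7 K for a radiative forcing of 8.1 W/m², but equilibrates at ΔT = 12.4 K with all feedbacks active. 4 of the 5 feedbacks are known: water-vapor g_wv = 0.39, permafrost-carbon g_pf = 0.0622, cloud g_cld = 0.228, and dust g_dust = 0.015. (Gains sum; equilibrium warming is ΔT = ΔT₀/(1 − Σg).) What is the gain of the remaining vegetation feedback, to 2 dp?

0.09

Amplification A = ΔT/ΔT₀ = 12.4/2.7 = 4.593.
Total gain g = 1 − 1/A = 1 − 1/4.593 = 0.7823.
Known gains sum to 0.39 + 0.0622 + 0.228 + 0.015 = 0.6952.
g_veg = 0.7823 − 0.6952 = 0.09.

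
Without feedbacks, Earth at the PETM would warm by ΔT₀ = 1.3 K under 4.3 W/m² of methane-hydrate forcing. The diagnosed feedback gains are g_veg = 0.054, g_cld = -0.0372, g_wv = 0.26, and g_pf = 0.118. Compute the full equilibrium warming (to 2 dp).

2.15 K

Total gain g = 0.054 − 0.0372 + 0.26 + 0.118 = 0.3948.
Amplification A = 1/(1 − 0.3948) = 1.652.
ΔT = 1.3 × 1.652 = 2.15 K.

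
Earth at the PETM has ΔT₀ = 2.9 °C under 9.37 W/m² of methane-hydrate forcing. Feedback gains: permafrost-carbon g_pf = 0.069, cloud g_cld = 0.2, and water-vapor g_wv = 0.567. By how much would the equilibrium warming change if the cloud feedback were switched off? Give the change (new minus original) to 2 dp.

-9.72 °C

Original: g = 0.836, ΔT = 2.9/(1−0.836) = 17.6829 °C.
Without cloud: g' = 0.636, ΔT' = 2.9/(1−0.636) = 7.9670 °C.
Change = 7.9670 − 17.6829 = -9.72 °C.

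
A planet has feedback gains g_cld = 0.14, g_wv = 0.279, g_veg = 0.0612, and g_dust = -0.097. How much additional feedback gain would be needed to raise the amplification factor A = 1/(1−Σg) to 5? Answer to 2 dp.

Current total gain = 0.3832.
Target gain for A = 5: g* = 1 − 1/5 = 0.8.
Additional gain needed = 0.8 − 0.3832 = 0.42.

0.42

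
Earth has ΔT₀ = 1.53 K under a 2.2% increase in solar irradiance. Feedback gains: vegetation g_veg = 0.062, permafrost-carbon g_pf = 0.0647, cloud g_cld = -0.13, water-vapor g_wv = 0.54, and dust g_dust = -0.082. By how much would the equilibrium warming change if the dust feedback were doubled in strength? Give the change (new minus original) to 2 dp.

Original: g = 0.4547, ΔT = 1.53/(1−0.4547) = 2.8058 K.
With doubled dust: g' = 0.3727, ΔT' = 1.53/(1−0.3727) = 2.4390 K.
Change = 2.4390 − 2.8058 = -0.37 K.

-0.37 K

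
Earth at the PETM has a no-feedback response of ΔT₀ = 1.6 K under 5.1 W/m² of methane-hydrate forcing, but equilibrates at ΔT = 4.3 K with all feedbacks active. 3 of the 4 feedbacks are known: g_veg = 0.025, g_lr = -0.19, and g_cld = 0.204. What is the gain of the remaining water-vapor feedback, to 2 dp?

0.59

Amplification A = ΔT/ΔT₀ = 4.3/1.6 = 2.687.
Total gain g = 1 − 1/A = 1 − 1/2.687 = 0.6278.
Known gains sum to 0.025 − 0.19 + 0.204 = 0.039.
g_wv = 0.6278 − 0.039 = 0.59.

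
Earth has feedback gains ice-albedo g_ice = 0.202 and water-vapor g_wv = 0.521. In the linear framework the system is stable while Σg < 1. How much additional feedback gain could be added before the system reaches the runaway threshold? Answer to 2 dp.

0.28

Current total gain = 0.202 + 0.521 = 0.723.
Margin to runaway = 1 − 0.723 = 0.28.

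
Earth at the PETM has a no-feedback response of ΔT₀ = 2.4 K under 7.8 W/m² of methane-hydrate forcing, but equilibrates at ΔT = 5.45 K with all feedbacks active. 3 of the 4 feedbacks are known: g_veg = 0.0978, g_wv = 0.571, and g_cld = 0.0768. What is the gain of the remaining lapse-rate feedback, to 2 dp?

-0.19

Amplification A = ΔT/ΔT₀ = 5.45/2.4 = 2.271.
Total gain g = 1 − 1/A = 1 − 1/2.271 = 0.5597.
Known gains sum to 0.0978 + 0.571 + 0.0768 = 0.7456.
g_lr = 0.5597 − 0.7456 = -0.19.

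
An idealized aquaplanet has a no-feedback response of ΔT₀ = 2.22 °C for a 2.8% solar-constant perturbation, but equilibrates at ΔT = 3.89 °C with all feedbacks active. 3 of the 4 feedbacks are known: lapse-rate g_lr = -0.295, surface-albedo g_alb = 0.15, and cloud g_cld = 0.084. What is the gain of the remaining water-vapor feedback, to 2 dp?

Amplification A = ΔT/ΔT₀ = 3.89/2.22 = 1.752.
Total gain g = 1 − 1/A = 1 − 1/1.752 = 0.4292.
Known gains sum to -0.295 + 0.15 + 0.084 = -0.061.
g_wv = 0.4292 + 0.061 = 0.49.

0.49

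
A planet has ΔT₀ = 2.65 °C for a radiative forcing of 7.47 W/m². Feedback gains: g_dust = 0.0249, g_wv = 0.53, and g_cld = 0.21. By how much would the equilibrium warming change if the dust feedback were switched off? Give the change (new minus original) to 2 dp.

Original: g = 0.7649, ΔT = 2.65/(1−0.7649) = 11.2718 °C.
Without dust: g' = 0.74, ΔT' = 2.65/(1−0.74) = 10.1923 °C.
Change = 10.1923 − 11.2718 = -1.08 °C.

-1.08 °C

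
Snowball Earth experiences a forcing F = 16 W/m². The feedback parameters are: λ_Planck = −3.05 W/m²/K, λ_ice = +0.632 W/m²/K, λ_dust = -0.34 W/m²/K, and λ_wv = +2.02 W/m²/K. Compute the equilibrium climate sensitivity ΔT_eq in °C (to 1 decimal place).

21.7 °C

Net feedback parameter λ = (−3.05) + (+0.632) + (-0.34) + (+2.02) = -0.738 W/m²/K.
ΔT = −F/λ = −16/(-0.738) = 21.7 °C.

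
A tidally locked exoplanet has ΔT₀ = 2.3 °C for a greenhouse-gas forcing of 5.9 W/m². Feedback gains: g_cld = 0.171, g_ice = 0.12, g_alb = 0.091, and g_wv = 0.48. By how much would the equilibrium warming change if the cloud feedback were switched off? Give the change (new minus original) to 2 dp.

-9.22 °C

Original: g = 0.862, ΔT = 2.3/(1−0.862) = 16.6667 °C.
Without cloud: g' = 0.691, ΔT' = 2.3/(1−0.691) = 7.4434 °C.
Change = 7.4434 − 16.6667 = -9.22 °C.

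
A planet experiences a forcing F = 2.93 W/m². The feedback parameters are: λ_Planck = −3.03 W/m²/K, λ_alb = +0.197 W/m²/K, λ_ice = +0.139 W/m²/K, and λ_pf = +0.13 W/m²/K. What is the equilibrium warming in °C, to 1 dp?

Net feedback parameter λ = (−3.03) + (+0.197) + (+0.139) + (+0.13) = -2.564 W/m²/K.
ΔT = −F/λ = −2.93/(-2.564) = 1.1 °C.

1.1 °C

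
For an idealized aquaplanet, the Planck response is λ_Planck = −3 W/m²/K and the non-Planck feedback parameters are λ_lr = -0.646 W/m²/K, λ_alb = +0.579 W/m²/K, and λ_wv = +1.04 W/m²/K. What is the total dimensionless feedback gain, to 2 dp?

Convert to gains: g_lr = -0.646/3 = -0.2153; g_alb = 0.579/3 = 0.193; g_wv = 1.04/3 = 0.3467.
Total gain g = 0.3244.

0.32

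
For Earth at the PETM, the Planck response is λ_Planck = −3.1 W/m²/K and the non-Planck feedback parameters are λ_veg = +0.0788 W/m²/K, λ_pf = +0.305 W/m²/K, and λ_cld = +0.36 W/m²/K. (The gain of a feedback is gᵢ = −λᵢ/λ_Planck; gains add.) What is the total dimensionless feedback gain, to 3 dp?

Convert to gains: g_veg = 0.0788/3.1 = 0.02542; g_pf = 0.305/3.1 = 0.09839; g_cld = 0.36/3.1 = 0.1161.
Total gain g = 0.23991.

0.240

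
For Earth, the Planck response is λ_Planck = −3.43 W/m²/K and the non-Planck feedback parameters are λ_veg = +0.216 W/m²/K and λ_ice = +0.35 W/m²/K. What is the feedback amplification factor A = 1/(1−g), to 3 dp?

Convert to gains: g_veg = 0.216/3.43 = 0.06297; g_ice = 0.35/3.43 = 0.102.
Total gain g = 0.16497.
A = 1/(1 − 0.16497) = 1.198.

1.198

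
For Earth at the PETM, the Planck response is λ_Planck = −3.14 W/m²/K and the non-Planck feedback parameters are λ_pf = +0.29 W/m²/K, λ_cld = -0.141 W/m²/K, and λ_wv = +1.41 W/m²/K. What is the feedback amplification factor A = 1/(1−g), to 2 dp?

1.99

Convert to gains: g_pf = 0.29/3.14 = 0.09236; g_cld = -0.141/3.14 = -0.0449; g_wv = 1.41/3.14 = 0.449.
Total gain g = 0.49646.
A = 1/(1 − 0.49646) = 1.99.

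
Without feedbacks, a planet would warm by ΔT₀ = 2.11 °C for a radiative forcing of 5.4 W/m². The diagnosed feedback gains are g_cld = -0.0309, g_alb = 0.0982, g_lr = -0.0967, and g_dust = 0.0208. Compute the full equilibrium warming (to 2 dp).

Total gain g = -0.0309 + 0.0982 − 0.0967 + 0.0208 = -0.0086.
Amplification A = 1/(1 + 0.0086) = 0.9915.
ΔT = 2.11 × 0.9915 = 2.09 °C.

2.09 °C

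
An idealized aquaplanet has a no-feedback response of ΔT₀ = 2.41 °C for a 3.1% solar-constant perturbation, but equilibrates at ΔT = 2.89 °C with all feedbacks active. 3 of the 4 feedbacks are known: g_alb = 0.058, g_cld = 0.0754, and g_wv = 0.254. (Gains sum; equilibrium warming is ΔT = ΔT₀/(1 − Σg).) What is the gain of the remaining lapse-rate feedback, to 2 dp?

Amplification A = ΔT/ΔT₀ = 2.89/2.41 = 1.199.
Total gain g = 1 − 1/A = 1 − 1/1.199 = 0.166.
Known gains sum to 0.058 + 0.0754 + 0.254 = 0.3874.
g_lr = 0.166 − 0.3874 = -0.22.

-0.22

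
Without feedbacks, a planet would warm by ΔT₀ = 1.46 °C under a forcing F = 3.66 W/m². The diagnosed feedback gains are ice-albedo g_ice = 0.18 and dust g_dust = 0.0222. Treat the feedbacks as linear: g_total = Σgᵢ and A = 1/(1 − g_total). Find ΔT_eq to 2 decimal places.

Total gain g = 0.18 + 0.0222 = 0.2022.
Amplification A = 1/(1 − 0.2022) = 1.253.
ΔT = 1.46 × 1.253 = 1.83 °C.

1.83 °C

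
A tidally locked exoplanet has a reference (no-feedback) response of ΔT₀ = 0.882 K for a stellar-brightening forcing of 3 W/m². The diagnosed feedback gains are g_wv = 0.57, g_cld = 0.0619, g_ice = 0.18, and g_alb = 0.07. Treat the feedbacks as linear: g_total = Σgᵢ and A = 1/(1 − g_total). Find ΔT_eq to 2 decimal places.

Total gain g = 0.57 + 0.0619 + 0.18 + 0.07 = 0.8819.
Amplification A = 1/(1 − 0.8819) = 8.467.
ΔT = 0.882 × 8.467 = 7.47 K.

7.47 K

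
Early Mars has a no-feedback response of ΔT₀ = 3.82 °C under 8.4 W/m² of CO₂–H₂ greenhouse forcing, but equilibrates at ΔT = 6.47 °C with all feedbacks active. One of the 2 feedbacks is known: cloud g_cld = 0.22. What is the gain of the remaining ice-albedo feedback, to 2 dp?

Amplification A = ΔT/ΔT₀ = 6.47/3.82 = 1.694.
Total gain g = 1 − 1/A = 1 − 1/1.694 = 0.4097.
The known gain is 0.22.
g_ice = 0.4097 − 0.22 = 0.19.

0.19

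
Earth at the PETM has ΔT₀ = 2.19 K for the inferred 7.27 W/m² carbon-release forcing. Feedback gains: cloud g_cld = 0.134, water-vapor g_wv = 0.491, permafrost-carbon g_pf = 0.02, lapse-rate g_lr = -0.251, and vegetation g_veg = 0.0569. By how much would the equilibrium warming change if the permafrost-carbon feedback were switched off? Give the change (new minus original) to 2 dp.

Original: g = 0.4509, ΔT = 2.19/(1−0.4509) = 3.9883 K.
Without permafrost-carbon: g' = 0.4309, ΔT' = 2.19/(1−0.4309) = 3.8482 K.
Change = 3.8482 − 3.9883 = -0.14 K.

-0.14 K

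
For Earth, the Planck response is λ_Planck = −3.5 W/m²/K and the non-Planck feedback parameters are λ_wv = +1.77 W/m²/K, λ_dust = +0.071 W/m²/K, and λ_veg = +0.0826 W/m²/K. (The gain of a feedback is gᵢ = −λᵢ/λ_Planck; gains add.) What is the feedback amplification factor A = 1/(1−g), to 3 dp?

2.220

Convert to gains: g_wv = 1.77/3.5 = 0.5057; g_dust = 0.071/3.5 = 0.02029; g_veg = 0.0826/3.5 = 0.0236.
Total gain g = 0.54959.
A = 1/(1 − 0.54959) = 2.220.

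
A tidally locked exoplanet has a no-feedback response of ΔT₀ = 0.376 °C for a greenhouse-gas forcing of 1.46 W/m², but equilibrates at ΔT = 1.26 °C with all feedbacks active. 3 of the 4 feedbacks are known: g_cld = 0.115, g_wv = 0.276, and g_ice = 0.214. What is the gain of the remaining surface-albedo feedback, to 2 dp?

0.10

Amplification A = ΔT/ΔT₀ = 1.26/0.376 = 3.351.
Total gain g = 1 − 1/A = 1 − 1/3.351 = 0.7016.
Known gains sum to 0.115 + 0.276 + 0.214 = 0.605.
g_alb = 0.7016 − 0.605 = 0.10.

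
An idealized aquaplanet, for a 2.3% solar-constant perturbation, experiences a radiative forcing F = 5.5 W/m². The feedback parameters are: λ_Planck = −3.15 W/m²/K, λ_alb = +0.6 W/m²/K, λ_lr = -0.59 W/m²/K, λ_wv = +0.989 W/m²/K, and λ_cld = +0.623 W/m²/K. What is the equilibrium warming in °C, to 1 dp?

3.6 °C

Net feedback parameter λ = (−3.15) + (+0.6) + (-0.59) + (+0.989) + (+0.623) = -1.528 W/m²/K.
ΔT = −F/λ = −5.5/(-1.528) = 3.6 °C.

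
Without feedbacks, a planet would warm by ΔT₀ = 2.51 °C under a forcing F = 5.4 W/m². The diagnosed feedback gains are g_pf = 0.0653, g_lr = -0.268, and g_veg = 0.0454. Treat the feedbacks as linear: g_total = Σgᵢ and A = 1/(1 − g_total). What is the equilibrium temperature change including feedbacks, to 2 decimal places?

2.17 °C

Total gain g = 0.0653 − 0.268 + 0.0454 = -0.1573.
Amplification A = 1/(1 + 0.1573) = 0.8641.
ΔT = 2.51 × 0.8641 = 2.17 °C.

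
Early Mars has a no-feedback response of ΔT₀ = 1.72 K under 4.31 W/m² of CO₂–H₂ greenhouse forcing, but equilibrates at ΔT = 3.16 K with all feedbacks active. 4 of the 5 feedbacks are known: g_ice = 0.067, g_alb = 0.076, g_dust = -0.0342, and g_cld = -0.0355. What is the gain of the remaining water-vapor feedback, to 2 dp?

0.38

Amplification A = ΔT/ΔT₀ = 3.16/1.72 = 1.837.
Total gain g = 1 − 1/A = 1 − 1/1.837 = 0.4556.
Known gains sum to 0.067 + 0.076 − 0.0342 − 0.0355 = 0.0733.
g_wv = 0.4556 − 0.0733 = 0.38.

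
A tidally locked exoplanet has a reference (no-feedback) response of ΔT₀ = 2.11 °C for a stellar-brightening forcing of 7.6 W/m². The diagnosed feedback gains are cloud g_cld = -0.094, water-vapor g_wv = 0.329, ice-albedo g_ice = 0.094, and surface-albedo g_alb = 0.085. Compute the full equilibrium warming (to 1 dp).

Total gain g = -0.094 + 0.329 + 0.094 + 0.085 = 0.414.
Amplification A = 1/(1 − 0.414) = 1.706.
ΔT = 2.11 × 1.706 = 3.6 °C.

3.6 °C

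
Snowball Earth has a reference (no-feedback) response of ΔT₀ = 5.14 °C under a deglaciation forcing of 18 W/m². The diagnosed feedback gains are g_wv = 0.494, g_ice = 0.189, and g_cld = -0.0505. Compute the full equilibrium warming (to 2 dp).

13.99 °C

Total gain g = 0.494 + 0.189 − 0.0505 = 0.6325.
Amplification A = 1/(1 − 0.6325) = 2.721.
ΔT = 5.14 × 2.721 = 13.99 °C.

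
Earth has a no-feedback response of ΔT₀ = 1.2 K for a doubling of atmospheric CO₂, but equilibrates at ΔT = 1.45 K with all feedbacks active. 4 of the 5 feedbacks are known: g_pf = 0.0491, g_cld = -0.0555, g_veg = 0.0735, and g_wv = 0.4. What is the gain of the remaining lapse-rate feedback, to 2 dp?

Amplification A = ΔT/ΔT₀ = 1.45/1.2 = 1.208.
Total gain g = 1 − 1/A = 1 − 1/1.208 = 0.1722.
Known gains sum to 0.0491 − 0.0555 + 0.0735 + 0.4 = 0.4671.
g_lr = 0.1722 − 0.4671 = -0.29.

-0.29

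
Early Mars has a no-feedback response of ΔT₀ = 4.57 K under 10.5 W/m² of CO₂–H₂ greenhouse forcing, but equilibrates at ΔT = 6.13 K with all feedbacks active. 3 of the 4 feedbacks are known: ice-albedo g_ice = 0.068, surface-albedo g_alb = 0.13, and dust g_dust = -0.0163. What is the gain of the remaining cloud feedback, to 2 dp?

0.07

Amplification A = ΔT/ΔT₀ = 6.13/4.57 = 1.341.
Total gain g = 1 − 1/A = 1 − 1/1.341 = 0.2543.
Known gains sum to 0.068 + 0.13 − 0.0163 = 0.1817.
g_cld = 0.2543 − 0.1817 = 0.07.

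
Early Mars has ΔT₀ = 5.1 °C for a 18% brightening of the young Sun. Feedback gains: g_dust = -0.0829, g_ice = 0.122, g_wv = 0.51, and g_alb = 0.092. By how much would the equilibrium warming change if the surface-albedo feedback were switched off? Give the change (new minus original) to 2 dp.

Original: g = 0.6411, ΔT = 5.1/(1−0.6411) = 14.2101 °C.
Without surface-albedo: g' = 0.5491, ΔT' = 5.1/(1−0.5491) = 11.3107 °C.
Change = 11.3107 − 14.2101 = -2.90 °C.

-2.90 °C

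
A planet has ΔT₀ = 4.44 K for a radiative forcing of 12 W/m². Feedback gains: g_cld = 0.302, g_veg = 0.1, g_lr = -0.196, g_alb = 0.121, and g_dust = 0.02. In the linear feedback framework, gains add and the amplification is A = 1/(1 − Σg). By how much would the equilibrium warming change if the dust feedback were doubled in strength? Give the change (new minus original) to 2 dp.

0.21 K

Original: g = 0.347, ΔT = 4.44/(1−0.347) = 6.7994 K.
With doubled dust: g' = 0.367, ΔT' = 4.44/(1−0.367) = 7.0142 K.
Change = 7.0142 − 6.7994 = 0.21 K.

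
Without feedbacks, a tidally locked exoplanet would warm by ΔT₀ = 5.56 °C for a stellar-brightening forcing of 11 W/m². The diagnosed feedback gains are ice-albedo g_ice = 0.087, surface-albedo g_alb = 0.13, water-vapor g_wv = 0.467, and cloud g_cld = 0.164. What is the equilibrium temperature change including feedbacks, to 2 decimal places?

Total gain g = 0.087 + 0.13 + 0.467 + 0.164 = 0.848.
Amplification A = 1/(1 − 0.848) = 6.579.
ΔT = 5.56 × 6.579 = 36.58 °C.

36.58 °C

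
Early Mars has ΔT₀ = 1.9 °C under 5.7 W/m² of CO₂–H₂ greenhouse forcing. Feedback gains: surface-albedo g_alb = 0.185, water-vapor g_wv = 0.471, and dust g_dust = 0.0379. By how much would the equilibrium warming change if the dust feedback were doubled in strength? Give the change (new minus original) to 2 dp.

0.88 °C

Original: g = 0.6939, ΔT = 1.9/(1−0.6939) = 6.2071 °C.
With doubled dust: g' = 0.7318, ΔT' = 1.9/(1−0.7318) = 7.0843 °C.
Change = 7.0843 − 6.2071 = 0.88 °C.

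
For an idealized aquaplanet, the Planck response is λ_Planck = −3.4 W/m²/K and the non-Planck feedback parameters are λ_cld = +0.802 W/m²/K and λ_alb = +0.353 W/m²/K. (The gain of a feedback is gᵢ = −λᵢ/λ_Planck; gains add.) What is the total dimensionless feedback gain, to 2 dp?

0.34

Convert to gains: g_cld = 0.802/3.4 = 0.2359; g_alb = 0.353/3.4 = 0.1038.
Total gain g = 0.3397.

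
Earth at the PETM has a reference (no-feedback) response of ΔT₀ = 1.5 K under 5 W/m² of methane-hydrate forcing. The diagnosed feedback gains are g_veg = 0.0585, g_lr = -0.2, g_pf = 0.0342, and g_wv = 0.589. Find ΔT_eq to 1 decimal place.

Total gain g = 0.0585 − 0.2 + 0.0342 + 0.589 = 0.4817.
Amplification A = 1/(1 − 0.4817) = 1.929.
ΔT = 1.5 × 1.929 = 2.9 K.

2.9 K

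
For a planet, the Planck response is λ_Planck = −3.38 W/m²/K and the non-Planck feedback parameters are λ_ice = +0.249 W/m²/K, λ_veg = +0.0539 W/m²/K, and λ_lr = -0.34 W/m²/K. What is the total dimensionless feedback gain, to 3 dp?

-0.011

Convert to gains: g_ice = 0.249/3.38 = 0.07367; g_veg = 0.0539/3.38 = 0.01595; g_lr = -0.34/3.38 = -0.1006.
Total gain g = -0.01098.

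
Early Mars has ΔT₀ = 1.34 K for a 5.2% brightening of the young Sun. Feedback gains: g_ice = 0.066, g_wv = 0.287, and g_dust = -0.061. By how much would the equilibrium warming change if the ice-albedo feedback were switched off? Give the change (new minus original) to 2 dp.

Original: g = 0.292, ΔT = 1.34/(1−0.292) = 1.8927 K.
Without ice-albedo: g' = 0.226, ΔT' = 1.34/(1−0.226) = 1.7313 K.
Change = 1.7313 − 1.8927 = -0.16 K.

-0.16 K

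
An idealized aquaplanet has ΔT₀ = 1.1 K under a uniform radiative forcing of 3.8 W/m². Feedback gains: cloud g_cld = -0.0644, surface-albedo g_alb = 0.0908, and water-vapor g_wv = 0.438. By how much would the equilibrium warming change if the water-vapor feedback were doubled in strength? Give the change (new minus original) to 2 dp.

Original: g = 0.4644, ΔT = 1.1/(1−0.4644) = 2.0538 K.
With doubled water-vapor: g' = 0.9024, ΔT' = 1.1/(1−0.9024) = 11.2705 K.
Change = 11.2705 − 2.0538 = 9.22 K.

9.22 K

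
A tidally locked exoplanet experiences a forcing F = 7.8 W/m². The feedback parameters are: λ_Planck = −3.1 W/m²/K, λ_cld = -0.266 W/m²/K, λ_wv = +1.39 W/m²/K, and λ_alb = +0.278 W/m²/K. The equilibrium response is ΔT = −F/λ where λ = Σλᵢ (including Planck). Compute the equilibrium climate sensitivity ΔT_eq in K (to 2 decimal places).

4.59 K

Net feedback parameter λ = (−3.1) + (-0.266) + (+1.39) + (+0.278) = -1.698 W/m²/K.
ΔT = −F/λ = −7.8/(-1.698) = 4.59 K.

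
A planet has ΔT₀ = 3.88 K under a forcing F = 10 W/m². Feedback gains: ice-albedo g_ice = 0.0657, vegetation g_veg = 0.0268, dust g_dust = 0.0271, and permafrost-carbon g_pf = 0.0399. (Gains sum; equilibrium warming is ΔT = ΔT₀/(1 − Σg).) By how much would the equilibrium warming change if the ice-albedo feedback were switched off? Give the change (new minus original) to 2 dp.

-0.33 K

Original: g = 0.1595, ΔT = 3.88/(1−0.1595) = 4.6163 K.
Without ice-albedo: g' = 0.0938, ΔT' = 3.88/(1−0.0938) = 4.2816 K.
Change = 4.2816 − 4.6163 = -0.33 K.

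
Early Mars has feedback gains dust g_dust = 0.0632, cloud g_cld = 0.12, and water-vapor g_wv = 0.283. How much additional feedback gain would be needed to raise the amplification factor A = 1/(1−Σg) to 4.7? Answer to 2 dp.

0.32

Current total gain = 0.4662.
Target gain for A = 4.7: g* = 1 − 1/4.7 = 0.7872.
Additional gain needed = 0.7872 − 0.4662 = 0.32.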